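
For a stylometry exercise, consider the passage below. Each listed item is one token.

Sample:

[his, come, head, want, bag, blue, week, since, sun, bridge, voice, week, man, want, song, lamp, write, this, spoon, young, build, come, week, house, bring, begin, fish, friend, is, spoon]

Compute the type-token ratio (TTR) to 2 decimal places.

0.83

N = 30 tokens, V = 25 types.
TTR = V / N = 25 / 30 = 0.83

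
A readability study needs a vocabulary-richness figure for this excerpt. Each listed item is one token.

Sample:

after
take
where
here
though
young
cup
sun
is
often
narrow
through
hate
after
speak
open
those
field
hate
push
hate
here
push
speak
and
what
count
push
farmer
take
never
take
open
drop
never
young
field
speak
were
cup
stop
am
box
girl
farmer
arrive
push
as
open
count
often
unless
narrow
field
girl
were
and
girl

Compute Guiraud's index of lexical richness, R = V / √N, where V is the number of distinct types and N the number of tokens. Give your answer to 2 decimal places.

N = 58, V = 32.
√N = 7.615773
R = 32 / 7.615773 = 4.20

4.20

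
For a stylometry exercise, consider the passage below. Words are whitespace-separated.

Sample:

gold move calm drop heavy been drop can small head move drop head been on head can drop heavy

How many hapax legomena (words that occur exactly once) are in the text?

4

Frequencies: drop:4, head:3, move:2, heavy:2, been:2, can:2, gold:1, calm:1, small:1, on:1
Hapax (freq=1): calm, gold, on, small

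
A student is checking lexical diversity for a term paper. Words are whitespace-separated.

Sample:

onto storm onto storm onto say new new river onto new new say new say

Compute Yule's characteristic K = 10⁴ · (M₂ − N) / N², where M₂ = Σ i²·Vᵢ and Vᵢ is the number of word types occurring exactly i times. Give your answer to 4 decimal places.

Frequencies: new:5, onto:4, say:3, storm:2, river:1
N = 15. Frequency spectrum: V_1=1, V_2=1, V_3=1, V_4=1, V_5=1
M₂ = 1²·1 + 2²·1 + 3²·1 + 4²·1 + 5²·1 = 55
K = 10000 × (55 − 15) / 15² = 1777.7778

1777.7778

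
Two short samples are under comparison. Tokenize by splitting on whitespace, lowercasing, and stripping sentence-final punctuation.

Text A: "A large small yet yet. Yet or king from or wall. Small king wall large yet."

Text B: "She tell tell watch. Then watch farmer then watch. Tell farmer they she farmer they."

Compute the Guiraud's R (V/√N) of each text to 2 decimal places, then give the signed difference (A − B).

A: V=8, N=16, R=2.00
B: V=6, N=15, R=1.55
Difference = 2.00 − 1.55 = 0.45

0.45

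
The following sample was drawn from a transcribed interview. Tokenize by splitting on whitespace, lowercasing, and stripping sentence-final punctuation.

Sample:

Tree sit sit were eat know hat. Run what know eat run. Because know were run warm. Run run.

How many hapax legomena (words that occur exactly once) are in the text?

Frequencies: run:5, know:3, sit:2, were:2, eat:2, tree:1, hat:1, what:1, because:1, warm:1
Hapax (freq=1): because, hat, tree, warm, what

5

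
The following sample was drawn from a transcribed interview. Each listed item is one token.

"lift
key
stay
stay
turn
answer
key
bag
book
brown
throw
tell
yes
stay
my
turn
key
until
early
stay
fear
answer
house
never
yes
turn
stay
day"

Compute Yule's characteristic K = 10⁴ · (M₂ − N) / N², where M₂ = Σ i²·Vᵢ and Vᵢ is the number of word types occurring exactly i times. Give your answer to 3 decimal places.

Frequencies: stay:5, key:3, turn:3, answer:2, yes:2, lift:1, bag:1, book:1, brown:1, throw:1, tell:1, my:1, until:1, early:1, fear:1, house:1, never:1, day:1
N = 28. Frequency spectrum: V_1=13, V_2=2, V_3=2, V_5=1
M₂ = 1²·13 + 2²·2 + 3²·2 + 5²·1 = 64
K = 10000 × (64 − 28) / 28² = 459.184

459.184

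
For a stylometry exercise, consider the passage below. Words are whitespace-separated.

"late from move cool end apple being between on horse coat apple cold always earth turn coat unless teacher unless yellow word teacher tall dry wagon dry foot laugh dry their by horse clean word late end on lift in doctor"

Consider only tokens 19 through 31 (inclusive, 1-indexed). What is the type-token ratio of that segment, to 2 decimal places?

0.77

Segment tokens 19–31: teacher, unless, yellow, word, teacher, tall, dry, wagon, dry, foot, laugh, dry, their
Segment N = 13, segment V = 10.
TTR = 10 / 13 = 0.77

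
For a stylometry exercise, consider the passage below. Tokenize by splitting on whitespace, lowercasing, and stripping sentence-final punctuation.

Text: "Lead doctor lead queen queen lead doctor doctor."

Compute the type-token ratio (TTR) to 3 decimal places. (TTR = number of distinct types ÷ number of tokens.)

N = 8 tokens, V = 3 types.
TTR = V / N = 3 / 8 = 0.375

0.375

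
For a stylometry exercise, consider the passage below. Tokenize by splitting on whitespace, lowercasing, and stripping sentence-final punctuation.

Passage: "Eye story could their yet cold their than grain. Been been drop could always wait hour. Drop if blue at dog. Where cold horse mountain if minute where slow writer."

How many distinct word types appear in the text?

23

Distinct types: {always, at, been, blue, cold, could, dog, drop, eye, grain, horse, hour, if, minute, mountain, slow, story, than, their, wait, where, writer, yet}
V = 23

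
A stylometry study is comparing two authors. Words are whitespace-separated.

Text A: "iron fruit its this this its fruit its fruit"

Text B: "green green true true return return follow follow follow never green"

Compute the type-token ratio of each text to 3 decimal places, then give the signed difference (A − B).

-0.011

TTR(A) = 4/9 = 0.444
TTR(B) = 5/11 = 0.455
Difference = 0.444 − 0.455 = -0.011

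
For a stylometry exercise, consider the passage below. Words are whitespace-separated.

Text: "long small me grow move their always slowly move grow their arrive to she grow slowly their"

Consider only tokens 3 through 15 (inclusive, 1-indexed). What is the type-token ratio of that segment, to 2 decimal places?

0.69

Segment tokens 3–15: me, grow, move, their, always, slowly, move, grow, their, arrive, to, she, grow
Segment N = 13, segment V = 9.
TTR = 9 / 13 = 0.69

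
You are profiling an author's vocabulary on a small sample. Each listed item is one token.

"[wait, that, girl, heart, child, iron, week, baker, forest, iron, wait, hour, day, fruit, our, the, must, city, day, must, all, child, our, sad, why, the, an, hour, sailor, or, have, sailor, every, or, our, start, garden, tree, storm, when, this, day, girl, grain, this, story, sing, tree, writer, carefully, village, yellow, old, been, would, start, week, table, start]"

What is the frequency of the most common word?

Frequencies: day:3, our:3, start:3, wait:2, girl:2, child:2, iron:2, week:2, hour:2, the:2, must:2, sailor:2, or:2, tree:2, this:2, that:1, heart:1, baker:1, forest:1, fruit:1, … (21 more, each freq 1)
Most common: 'day' with frequency 3.

3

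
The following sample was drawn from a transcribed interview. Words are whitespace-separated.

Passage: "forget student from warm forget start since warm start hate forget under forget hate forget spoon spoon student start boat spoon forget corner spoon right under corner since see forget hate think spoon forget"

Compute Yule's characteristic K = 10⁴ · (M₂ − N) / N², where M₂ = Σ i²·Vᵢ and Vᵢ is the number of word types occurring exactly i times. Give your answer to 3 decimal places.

847.751

Frequencies: forget:8, spoon:5, start:3, hate:3, student:2, warm:2, since:2, under:2, corner:2, from:1, boat:1, right:1, see:1, think:1
N = 34. Frequency spectrum: V_1=5, V_2=5, V_3=2, V_5=1, V_8=1
M₂ = 1²·5 + 2²·5 + 3²·2 + 5²·1 + 8²·1 = 132
K = 10000 × (132 − 34) / 34² = 847.751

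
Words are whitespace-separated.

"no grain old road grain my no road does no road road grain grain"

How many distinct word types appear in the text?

Distinct types: {does, grain, my, no, old, road}
V = 6

6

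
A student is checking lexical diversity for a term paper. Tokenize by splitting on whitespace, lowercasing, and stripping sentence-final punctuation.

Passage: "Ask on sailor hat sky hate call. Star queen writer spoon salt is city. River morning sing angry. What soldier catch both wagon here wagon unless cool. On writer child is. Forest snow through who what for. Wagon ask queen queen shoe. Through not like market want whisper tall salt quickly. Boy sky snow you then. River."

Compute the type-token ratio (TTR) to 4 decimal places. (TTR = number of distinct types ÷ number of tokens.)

0.7544

N = 57 tokens, V = 43 types.
TTR = V / N = 43 / 57 = 0.7544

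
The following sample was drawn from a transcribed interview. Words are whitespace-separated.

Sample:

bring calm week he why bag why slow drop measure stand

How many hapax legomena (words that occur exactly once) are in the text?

Frequencies: why:2, bring:1, calm:1, week:1, he:1, bag:1, slow:1, drop:1, measure:1, stand:1
Hapax (freq=1): bag, bring, calm, drop, he, measure, slow, stand, week

9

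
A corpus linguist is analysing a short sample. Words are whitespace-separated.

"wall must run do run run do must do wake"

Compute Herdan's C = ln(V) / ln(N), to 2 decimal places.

N = 10, V = 5.
ln(V) = 1.609438, ln(N) = 2.302585
C = 1.609438 / 2.302585 = 0.70

0.70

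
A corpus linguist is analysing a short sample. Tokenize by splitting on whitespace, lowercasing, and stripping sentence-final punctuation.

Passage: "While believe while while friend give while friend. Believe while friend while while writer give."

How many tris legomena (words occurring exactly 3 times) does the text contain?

1

Frequencies: while:7, friend:3, believe:2, give:2, writer:1
Words with frequency 3: friend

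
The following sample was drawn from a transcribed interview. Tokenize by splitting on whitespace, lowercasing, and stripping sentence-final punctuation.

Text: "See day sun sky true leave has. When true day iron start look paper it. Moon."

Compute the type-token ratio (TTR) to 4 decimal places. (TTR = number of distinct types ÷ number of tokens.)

N = 16 tokens, V = 14 types.
TTR = V / N = 14 / 16 = 0.8750

0.8750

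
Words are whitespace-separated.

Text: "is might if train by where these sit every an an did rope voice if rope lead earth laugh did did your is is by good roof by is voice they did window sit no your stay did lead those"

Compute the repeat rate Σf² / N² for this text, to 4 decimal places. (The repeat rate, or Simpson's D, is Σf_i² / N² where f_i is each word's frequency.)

0.0575

Frequencies: did:5, is:4, by:3, if:2, sit:2, an:2, rope:2, voice:2, lead:2, your:2, might:1, train:1, where:1, these:1, every:1, earth:1, laugh:1, good:1, roof:1, they:1, … (4 more, each freq 1)
Σf² = 92; N² = 1600
Repeat rate = 92 / 1600 = 0.0575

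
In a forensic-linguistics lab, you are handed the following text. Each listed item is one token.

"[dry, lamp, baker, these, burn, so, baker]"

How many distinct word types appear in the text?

Distinct types: {baker, burn, dry, lamp, so, these}
V = 6

6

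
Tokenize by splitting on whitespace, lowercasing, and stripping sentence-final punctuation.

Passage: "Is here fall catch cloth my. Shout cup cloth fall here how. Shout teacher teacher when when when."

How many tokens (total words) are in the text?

Tokens: is, here, fall, catch, cloth, my, shout, cup, cloth, fall, here, how, shout, teacher, teacher, when, when, when
N = 18

18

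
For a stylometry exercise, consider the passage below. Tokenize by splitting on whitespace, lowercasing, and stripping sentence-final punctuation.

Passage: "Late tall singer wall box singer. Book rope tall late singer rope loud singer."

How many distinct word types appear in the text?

8

Distinct types: {book, box, late, loud, rope, singer, tall, wall}
V = 8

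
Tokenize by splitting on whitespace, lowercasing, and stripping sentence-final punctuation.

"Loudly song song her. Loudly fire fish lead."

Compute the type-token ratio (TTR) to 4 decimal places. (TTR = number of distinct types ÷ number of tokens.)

N = 8 tokens, V = 6 types.
TTR = V / N = 6 / 8 = 0.7500

0.7500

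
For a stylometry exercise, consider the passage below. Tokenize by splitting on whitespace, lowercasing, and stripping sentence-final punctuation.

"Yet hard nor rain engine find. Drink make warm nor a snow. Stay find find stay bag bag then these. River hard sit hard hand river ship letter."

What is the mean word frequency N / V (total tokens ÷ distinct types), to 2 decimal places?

N = 28 tokens, V = 20 types.
Mean frequency = N / V = 28 / 20 = 1.40

1.40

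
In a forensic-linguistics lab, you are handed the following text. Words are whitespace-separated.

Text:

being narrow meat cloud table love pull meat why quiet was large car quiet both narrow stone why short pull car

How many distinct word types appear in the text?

15

Distinct types: {being, both, car, cloud, large, love, meat, narrow, pull, quiet, short, stone, table, was, why}
V = 15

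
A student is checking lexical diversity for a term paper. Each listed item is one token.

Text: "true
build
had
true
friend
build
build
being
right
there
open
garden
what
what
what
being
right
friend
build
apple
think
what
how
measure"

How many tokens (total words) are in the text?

Tokens: true, build, had, true, friend, build, build, being, right, there, open, garden, what, what, what, being, right, friend, build, apple, think, what, how, measure
N = 24

24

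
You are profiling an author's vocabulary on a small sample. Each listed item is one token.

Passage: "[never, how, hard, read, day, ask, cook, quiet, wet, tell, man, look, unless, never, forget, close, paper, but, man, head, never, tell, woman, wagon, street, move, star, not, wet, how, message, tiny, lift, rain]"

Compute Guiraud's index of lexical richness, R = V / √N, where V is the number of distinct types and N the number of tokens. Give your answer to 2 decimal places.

N = 34, V = 28.
√N = 5.830952
R = 28 / 5.830952 = 4.80

4.80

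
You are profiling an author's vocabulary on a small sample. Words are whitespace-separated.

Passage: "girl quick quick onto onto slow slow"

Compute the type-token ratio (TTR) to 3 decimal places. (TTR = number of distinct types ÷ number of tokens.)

N = 7 tokens, V = 4 types.
TTR = V / N = 4 / 7 = 0.571

0.571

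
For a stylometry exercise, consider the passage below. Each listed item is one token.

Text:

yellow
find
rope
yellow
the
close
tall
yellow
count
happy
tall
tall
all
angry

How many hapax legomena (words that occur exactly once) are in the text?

Frequencies: yellow:3, tall:3, find:1, rope:1, the:1, close:1, count:1, happy:1, all:1, angry:1
Hapax (freq=1): all, angry, close, count, find, happy, rope, the

8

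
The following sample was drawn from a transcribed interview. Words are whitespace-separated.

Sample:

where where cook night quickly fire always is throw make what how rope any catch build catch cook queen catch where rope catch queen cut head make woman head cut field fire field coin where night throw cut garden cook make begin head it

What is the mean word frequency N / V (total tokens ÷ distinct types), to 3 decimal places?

1.833

N = 44 tokens, V = 24 types.
Mean frequency = N / V = 44 / 24 = 1.833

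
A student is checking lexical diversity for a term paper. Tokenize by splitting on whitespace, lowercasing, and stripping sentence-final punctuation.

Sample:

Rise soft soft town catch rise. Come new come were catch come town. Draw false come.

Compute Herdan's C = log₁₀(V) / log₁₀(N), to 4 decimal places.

N = 16, V = 9.
log₁₀(V) = 0.954243, log₁₀(N) = 1.204120
C = 0.954243 / 1.204120 = 0.7925

0.7925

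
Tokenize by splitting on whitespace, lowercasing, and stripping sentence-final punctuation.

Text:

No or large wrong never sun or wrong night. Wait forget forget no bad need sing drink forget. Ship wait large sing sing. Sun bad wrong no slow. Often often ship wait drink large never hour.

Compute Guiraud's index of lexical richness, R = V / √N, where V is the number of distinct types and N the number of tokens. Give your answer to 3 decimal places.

N = 36, V = 17.
√N = 6.000000
R = 17 / 6.000000 = 2.833

2.833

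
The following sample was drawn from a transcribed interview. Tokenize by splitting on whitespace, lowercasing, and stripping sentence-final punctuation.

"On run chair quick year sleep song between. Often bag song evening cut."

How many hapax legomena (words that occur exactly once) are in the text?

Frequencies: song:2, on:1, run:1, chair:1, quick:1, year:1, sleep:1, between:1, often:1, bag:1, evening:1, cut:1
Hapax (freq=1): bag, between, chair, cut, evening, often, on, quick, run, sleep, year

11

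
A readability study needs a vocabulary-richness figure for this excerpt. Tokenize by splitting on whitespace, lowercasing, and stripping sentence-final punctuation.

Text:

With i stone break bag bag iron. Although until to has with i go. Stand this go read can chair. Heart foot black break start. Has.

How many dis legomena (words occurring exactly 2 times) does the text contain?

Frequencies: with:2, i:2, break:2, bag:2, has:2, go:2, stone:1, iron:1, although:1, until:1, to:1, stand:1, this:1, read:1, can:1, chair:1, heart:1, foot:1, black:1, start:1
Words with frequency 2: bag, break, go, has, i, with

6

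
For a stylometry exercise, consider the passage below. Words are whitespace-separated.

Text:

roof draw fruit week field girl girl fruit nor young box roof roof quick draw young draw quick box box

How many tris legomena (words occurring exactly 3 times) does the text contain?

3

Frequencies: roof:3, draw:3, box:3, fruit:2, girl:2, young:2, quick:2, week:1, field:1, nor:1
Words with frequency 3: box, draw, roof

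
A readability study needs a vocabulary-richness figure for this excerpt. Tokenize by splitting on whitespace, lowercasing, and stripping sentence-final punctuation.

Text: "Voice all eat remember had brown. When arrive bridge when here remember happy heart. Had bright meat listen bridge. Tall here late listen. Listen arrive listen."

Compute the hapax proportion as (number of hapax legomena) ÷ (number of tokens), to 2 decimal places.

0.38

Frequencies: listen:4, remember:2, had:2, when:2, arrive:2, bridge:2, here:2, voice:1, all:1, eat:1, brown:1, happy:1, heart:1, bright:1, meat:1, tall:1, late:1
Hapax count = 10; token count = 26.
Ratio = 10 / 26 = 0.38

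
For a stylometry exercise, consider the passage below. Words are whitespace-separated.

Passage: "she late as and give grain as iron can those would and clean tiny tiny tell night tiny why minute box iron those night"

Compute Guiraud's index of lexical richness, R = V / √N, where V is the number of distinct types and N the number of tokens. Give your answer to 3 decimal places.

N = 24, V = 17.
√N = 4.898979
R = 17 / 4.898979 = 3.470

3.470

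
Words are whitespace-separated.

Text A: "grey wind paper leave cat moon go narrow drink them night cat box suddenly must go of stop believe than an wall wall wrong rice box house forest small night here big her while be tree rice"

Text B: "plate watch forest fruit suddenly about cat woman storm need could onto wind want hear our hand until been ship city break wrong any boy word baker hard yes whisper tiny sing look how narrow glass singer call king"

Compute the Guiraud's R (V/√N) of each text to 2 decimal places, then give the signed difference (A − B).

A: V=31, N=37, R=5.10
B: V=39, N=39, R=6.24
Difference = 5.10 − 6.24 = -1.14

-1.14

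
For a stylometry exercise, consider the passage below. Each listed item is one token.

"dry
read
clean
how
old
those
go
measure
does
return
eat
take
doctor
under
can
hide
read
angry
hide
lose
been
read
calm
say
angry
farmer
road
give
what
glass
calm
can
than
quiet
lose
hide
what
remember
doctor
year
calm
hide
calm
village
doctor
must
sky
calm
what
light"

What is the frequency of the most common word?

5

Frequencies: calm:5, hide:4, read:3, doctor:3, what:3, can:2, angry:2, lose:2, dry:1, clean:1, how:1, old:1, those:1, go:1, measure:1, does:1, return:1, eat:1, take:1, under:1, … (14 more, each freq 1)
Most common: 'calm' with frequency 5.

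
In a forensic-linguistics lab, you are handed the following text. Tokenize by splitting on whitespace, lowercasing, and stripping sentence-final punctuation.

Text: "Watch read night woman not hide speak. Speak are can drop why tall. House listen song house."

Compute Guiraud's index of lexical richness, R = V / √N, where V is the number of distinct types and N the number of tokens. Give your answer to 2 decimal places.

3.64

N = 17, V = 15.
√N = 4.123106
R = 15 / 4.123106 = 3.64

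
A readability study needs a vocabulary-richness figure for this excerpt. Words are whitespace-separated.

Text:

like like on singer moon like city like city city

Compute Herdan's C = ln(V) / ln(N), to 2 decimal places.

0.70

N = 10, V = 5.
ln(V) = 1.609438, ln(N) = 2.302585
C = 1.609438 / 2.302585 = 0.70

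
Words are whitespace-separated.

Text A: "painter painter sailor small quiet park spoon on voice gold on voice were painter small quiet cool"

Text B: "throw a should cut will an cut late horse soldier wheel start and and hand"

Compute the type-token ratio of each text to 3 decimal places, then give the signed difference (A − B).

TTR(A) = 11/17 = 0.647
TTR(B) = 13/15 = 0.867
Difference = 0.647 − 0.867 = -0.220

-0.220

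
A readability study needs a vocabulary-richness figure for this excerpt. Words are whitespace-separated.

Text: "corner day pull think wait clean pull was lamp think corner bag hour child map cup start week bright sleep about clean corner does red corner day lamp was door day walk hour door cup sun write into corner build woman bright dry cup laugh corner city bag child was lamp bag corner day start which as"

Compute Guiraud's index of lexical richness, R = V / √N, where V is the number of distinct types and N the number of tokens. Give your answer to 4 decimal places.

N = 57, V = 32.
√N = 7.549834
R = 32 / 7.549834 = 4.2385

4.2385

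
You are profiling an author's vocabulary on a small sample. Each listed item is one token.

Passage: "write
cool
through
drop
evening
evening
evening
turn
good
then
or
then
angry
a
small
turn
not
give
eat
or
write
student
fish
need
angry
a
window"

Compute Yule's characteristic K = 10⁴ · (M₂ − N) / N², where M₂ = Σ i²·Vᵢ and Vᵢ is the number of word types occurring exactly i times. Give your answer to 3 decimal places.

Frequencies: evening:3, write:2, turn:2, then:2, or:2, angry:2, a:2, cool:1, through:1, drop:1, good:1, small:1, not:1, give:1, eat:1, student:1, fish:1, need:1, window:1
N = 27. Frequency spectrum: V_1=12, V_2=6, V_3=1
M₂ = 1²·12 + 2²·6 + 3²·1 = 45
K = 10000 × (45 − 27) / 27² = 246.914

246.914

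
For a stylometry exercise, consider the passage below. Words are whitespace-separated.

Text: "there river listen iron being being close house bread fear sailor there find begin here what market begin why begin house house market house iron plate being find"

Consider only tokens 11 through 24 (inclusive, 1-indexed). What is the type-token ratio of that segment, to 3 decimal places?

0.643

Segment tokens 11–24: sailor, there, find, begin, here, what, market, begin, why, begin, house, house, market, house
Segment N = 14, segment V = 9.
TTR = 9 / 14 = 0.643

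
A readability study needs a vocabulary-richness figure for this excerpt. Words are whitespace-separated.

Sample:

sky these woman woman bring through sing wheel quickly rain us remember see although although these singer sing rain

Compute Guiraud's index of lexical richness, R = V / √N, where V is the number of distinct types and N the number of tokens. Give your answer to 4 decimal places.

N = 19, V = 14.
√N = 4.358899
R = 14 / 4.358899 = 3.2118

3.2118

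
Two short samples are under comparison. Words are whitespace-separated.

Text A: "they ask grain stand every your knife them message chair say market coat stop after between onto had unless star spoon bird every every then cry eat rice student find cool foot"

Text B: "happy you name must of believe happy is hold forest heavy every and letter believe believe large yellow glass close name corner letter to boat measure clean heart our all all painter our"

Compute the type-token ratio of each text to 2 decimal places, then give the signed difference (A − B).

TTR(A) = 30/32 = 0.94
TTR(B) = 26/33 = 0.79
Difference = 0.94 − 0.79 = 0.15

0.15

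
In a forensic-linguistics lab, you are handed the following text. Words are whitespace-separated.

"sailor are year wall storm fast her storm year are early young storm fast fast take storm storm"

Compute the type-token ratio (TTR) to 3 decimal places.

N = 18 tokens, V = 10 types.
TTR = V / N = 10 / 18 = 0.556

0.556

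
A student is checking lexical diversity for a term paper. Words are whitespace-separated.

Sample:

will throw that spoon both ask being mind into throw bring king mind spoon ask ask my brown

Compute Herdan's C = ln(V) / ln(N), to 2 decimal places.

N = 18, V = 13.
ln(V) = 2.564949, ln(N) = 2.890372
C = 2.564949 / 2.890372 = 0.89

0.89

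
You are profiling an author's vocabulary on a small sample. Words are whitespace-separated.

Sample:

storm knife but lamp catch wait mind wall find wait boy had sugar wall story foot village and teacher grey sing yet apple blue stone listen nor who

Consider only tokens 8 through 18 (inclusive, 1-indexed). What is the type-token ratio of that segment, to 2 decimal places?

0.91

Segment tokens 8–18: wall, find, wait, boy, had, sugar, wall, story, foot, village, and
Segment N = 11, segment V = 10.
TTR = 10 / 11 = 0.91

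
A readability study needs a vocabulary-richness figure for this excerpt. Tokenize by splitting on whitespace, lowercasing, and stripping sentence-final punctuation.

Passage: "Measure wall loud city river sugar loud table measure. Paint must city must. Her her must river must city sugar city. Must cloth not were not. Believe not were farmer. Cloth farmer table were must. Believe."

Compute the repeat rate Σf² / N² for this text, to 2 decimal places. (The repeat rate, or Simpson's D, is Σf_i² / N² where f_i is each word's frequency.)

Frequencies: must:6, city:4, not:3, were:3, measure:2, loud:2, river:2, sugar:2, table:2, her:2, cloth:2, believe:2, farmer:2, wall:1, paint:1
Σf² = 108; N² = 1296
Repeat rate = 108 / 1296 = 0.08

0.08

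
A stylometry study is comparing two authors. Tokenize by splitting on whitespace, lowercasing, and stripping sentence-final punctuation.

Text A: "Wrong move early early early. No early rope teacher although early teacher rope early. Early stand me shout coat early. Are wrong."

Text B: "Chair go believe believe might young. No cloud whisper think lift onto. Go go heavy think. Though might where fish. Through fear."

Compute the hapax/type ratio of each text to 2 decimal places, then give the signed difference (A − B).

-0.09

A: hapax=8, V=12, ratio=0.67
B: hapax=13, V=17, ratio=0.76
Difference = 0.67 − 0.76 = -0.09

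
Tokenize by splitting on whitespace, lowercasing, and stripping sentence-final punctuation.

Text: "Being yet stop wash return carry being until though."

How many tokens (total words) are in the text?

Tokens: being, yet, stop, wash, return, carry, being, until, though
N = 9

9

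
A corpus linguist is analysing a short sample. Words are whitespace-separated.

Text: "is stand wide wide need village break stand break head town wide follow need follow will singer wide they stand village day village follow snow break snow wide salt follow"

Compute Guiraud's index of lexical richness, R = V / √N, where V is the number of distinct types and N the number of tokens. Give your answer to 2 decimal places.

N = 30, V = 15.
√N = 5.477226
R = 15 / 5.477226 = 2.74

2.74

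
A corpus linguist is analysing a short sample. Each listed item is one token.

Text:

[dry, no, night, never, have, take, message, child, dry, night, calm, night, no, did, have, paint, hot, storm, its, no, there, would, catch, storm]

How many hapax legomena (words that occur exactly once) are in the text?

12

Frequencies: no:3, night:3, dry:2, have:2, storm:2, never:1, take:1, message:1, child:1, calm:1, did:1, paint:1, hot:1, its:1, there:1, would:1, catch:1
Hapax (freq=1): calm, catch, child, did, hot, its, message, never, paint, take, there, would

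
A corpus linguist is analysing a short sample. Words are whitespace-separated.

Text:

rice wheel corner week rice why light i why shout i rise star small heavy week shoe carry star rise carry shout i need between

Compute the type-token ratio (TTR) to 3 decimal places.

0.640

N = 25 tokens, V = 16 types.
TTR = V / N = 16 / 25 = 0.640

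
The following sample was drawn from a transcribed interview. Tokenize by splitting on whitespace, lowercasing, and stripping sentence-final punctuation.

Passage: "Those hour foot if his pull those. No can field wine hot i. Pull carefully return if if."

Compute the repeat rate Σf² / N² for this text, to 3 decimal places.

Frequencies: if:3, those:2, pull:2, hour:1, foot:1, his:1, no:1, can:1, field:1, wine:1, hot:1, i:1, carefully:1, return:1
Σf² = 28; N² = 324
Repeat rate = 28 / 324 = 0.086

0.086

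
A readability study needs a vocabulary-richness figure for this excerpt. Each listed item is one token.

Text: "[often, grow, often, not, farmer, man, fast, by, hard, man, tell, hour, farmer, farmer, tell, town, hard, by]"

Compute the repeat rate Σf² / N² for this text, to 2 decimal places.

Frequencies: farmer:3, often:2, man:2, by:2, hard:2, tell:2, grow:1, not:1, fast:1, hour:1, town:1
Σf² = 34; N² = 324
Repeat rate = 34 / 324 = 0.10

0.10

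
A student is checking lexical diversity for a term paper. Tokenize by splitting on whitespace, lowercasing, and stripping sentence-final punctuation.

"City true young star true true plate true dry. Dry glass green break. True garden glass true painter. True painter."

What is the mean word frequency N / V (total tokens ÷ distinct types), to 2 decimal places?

1.82

N = 20 tokens, V = 11 types.
Mean frequency = N / V = 20 / 11 = 1.82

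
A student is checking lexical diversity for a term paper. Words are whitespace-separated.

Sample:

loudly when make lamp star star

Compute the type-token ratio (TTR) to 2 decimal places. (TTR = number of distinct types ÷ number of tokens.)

N = 6 tokens, V = 5 types.
TTR = V / N = 5 / 6 = 0.83

0.83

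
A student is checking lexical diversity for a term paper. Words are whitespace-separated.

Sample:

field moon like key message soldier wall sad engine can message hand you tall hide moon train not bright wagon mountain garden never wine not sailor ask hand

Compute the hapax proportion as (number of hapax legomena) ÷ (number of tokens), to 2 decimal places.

0.71

Frequencies: moon:2, message:2, hand:2, not:2, field:1, like:1, key:1, soldier:1, wall:1, sad:1, engine:1, can:1, you:1, tall:1, hide:1, train:1, bright:1, wagon:1, mountain:1, garden:1, … (4 more, each freq 1)
Hapax count = 20; token count = 28.
Ratio = 20 / 28 = 0.71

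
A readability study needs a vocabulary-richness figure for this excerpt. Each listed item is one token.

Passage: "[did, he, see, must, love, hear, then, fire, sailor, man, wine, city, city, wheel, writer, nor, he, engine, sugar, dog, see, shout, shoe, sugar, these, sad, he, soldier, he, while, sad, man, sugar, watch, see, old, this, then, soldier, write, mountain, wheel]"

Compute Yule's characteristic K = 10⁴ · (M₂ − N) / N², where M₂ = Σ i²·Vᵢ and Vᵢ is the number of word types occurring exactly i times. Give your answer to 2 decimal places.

204.08

Frequencies: he:4, see:3, sugar:3, then:2, man:2, city:2, wheel:2, sad:2, soldier:2, did:1, must:1, love:1, hear:1, fire:1, sailor:1, wine:1, writer:1, nor:1, engine:1, dog:1, … (9 more, each freq 1)
N = 42. Frequency spectrum: V_1=20, V_2=6, V_3=2, V_4=1
M₂ = 1²·20 + 2²·6 + 3²·2 + 4²·1 = 78
K = 10000 × (78 − 42) / 42² = 204.08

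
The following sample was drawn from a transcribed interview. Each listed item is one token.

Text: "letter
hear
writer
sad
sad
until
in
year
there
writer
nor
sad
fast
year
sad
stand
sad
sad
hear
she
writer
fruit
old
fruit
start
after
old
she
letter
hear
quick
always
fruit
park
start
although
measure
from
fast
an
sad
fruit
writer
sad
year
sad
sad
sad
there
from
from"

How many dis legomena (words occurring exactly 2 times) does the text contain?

6

Frequencies: sad:11, writer:4, fruit:4, hear:3, year:3, from:3, letter:2, there:2, fast:2, she:2, old:2, start:2, until:1, in:1, nor:1, stand:1, after:1, quick:1, always:1, park:1, … (3 more, each freq 1)
Words with frequency 2: fast, letter, old, she, start, there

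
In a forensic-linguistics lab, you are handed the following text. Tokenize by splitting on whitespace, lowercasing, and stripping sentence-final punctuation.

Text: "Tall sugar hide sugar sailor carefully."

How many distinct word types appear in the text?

5

Distinct types: {carefully, hide, sailor, sugar, tall}
V = 5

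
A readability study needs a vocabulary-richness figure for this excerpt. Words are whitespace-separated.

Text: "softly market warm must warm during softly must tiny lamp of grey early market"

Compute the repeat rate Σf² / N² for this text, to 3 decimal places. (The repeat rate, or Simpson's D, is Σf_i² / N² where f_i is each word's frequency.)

0.112

Frequencies: softly:2, market:2, warm:2, must:2, during:1, tiny:1, lamp:1, of:1, grey:1, early:1
Σf² = 22; N² = 196
Repeat rate = 22 / 196 = 0.112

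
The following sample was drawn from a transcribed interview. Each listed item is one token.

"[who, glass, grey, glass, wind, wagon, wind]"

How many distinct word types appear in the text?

Distinct types: {glass, grey, wagon, who, wind}
V = 5

5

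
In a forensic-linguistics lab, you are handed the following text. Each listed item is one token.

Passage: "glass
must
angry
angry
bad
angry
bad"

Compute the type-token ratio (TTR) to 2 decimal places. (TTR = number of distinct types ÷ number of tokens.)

0.57

N = 7 tokens, V = 4 types.
TTR = V / N = 4 / 7 = 0.57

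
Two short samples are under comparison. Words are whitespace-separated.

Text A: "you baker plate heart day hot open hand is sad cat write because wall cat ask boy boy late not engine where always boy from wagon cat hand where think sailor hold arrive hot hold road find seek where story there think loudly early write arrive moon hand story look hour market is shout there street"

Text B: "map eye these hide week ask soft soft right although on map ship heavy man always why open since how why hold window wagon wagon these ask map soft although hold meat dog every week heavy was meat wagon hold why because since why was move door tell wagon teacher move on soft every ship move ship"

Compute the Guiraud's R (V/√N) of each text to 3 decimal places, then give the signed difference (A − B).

A: V=40, N=56, R=5.345
B: V=30, N=57, R=3.974
Difference = 5.345 − 3.974 = 1.371

1.371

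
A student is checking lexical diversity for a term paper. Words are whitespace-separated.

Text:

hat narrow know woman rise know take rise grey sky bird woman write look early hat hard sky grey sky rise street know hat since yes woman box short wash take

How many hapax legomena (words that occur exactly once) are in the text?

12

Frequencies: hat:3, know:3, woman:3, rise:3, sky:3, take:2, grey:2, narrow:1, bird:1, write:1, look:1, early:1, hard:1, street:1, since:1, yes:1, box:1, short:1, wash:1
Hapax (freq=1): bird, box, early, hard, look, narrow, short, since, street, wash, write, yes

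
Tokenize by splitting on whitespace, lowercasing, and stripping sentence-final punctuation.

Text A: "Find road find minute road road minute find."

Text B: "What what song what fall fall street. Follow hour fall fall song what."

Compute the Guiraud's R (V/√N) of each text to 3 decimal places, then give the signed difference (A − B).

-0.603

A: V=3, N=8, R=1.061
B: V=6, N=13, R=1.664
Difference = 1.061 − 1.664 = -0.603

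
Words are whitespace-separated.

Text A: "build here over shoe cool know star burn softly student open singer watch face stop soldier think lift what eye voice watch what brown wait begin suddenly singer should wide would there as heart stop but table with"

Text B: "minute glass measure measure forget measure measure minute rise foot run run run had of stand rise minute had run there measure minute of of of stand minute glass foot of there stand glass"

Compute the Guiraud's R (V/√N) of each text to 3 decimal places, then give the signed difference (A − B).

A: V=34, N=38, R=5.516
B: V=11, N=34, R=1.886
Difference = 5.516 − 1.886 = 3.630

3.630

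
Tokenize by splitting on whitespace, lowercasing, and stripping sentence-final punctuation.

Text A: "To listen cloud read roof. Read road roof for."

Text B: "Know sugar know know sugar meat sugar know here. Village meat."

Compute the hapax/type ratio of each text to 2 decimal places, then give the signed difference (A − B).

0.31

A: hapax=5, V=7, ratio=0.71
B: hapax=2, V=5, ratio=0.40
Difference = 0.71 − 0.40 = 0.31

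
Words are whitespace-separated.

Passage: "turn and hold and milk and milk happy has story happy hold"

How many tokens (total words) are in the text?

12

Tokens: turn, and, hold, and, milk, and, milk, happy, has, story, happy, hold
N = 12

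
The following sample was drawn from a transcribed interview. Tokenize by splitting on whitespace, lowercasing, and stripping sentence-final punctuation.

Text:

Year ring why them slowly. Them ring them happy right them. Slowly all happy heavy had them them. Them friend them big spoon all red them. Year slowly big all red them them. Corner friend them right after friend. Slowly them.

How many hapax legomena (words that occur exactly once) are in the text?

Frequencies: them:13, slowly:4, all:3, friend:3, year:2, ring:2, happy:2, right:2, big:2, red:2, why:1, heavy:1, had:1, spoon:1, corner:1, after:1
Hapax (freq=1): after, corner, had, heavy, spoon, why

6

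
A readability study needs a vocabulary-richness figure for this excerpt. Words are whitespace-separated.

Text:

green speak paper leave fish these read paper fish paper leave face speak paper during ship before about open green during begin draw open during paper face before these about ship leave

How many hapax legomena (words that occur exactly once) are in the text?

3

Frequencies: paper:5, leave:3, during:3, green:2, speak:2, fish:2, these:2, face:2, ship:2, before:2, about:2, open:2, read:1, begin:1, draw:1
Hapax (freq=1): begin, draw, read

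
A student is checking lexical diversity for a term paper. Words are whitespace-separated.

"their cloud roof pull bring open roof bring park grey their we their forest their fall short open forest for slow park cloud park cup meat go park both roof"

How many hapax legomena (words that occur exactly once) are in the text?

11

Frequencies: their:4, park:4, roof:3, cloud:2, bring:2, open:2, forest:2, pull:1, grey:1, we:1, fall:1, short:1, for:1, slow:1, cup:1, meat:1, go:1, both:1
Hapax (freq=1): both, cup, fall, for, go, grey, meat, pull, short, slow, we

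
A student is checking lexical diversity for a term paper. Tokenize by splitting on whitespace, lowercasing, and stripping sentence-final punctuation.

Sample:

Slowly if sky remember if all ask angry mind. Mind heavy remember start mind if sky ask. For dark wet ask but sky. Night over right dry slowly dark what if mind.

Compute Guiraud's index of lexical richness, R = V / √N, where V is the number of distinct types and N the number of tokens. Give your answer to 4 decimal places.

N = 32, V = 19.
√N = 5.656854
R = 19 / 5.656854 = 3.3588

3.3588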